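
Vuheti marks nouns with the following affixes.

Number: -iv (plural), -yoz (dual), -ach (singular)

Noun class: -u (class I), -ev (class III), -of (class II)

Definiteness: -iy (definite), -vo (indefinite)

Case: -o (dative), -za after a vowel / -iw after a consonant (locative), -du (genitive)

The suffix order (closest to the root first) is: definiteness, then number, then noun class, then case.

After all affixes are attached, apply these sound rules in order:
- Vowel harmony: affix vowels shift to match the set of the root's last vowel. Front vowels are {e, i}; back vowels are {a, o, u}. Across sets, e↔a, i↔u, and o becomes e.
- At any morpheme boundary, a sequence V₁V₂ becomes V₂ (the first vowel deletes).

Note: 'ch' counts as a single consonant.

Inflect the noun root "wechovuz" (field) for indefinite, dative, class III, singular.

wechovuzvachavo

Attach definiteness indefinite -vo → wechovuzvo.
Attach number singular -ach → wechovuzvoach.
Attach noun class class III -ev → wechovuzvoachev.
Attach case dative -o → wechovuzvoachevo.
Apply vowel harmony: wechovuzvoachevo → wechovuzvoachavo.
Apply vowel deletion: wechovuzvoachavo → wechovuzvachavo.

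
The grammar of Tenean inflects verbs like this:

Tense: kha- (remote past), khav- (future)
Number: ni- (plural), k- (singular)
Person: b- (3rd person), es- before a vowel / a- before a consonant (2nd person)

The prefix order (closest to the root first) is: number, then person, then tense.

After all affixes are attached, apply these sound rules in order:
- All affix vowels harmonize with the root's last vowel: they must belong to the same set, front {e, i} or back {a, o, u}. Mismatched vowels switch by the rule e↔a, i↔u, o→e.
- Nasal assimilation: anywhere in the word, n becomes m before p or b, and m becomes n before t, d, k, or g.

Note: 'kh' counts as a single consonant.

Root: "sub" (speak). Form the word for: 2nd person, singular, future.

Attach number singular k- → ksub.
Attach person 2nd person a- (before consonant 'k') → aksub.
Attach tense future khav- → khavaksub.
Vowel harmony: no change.
Nasal assimilation: no change.

khavaksub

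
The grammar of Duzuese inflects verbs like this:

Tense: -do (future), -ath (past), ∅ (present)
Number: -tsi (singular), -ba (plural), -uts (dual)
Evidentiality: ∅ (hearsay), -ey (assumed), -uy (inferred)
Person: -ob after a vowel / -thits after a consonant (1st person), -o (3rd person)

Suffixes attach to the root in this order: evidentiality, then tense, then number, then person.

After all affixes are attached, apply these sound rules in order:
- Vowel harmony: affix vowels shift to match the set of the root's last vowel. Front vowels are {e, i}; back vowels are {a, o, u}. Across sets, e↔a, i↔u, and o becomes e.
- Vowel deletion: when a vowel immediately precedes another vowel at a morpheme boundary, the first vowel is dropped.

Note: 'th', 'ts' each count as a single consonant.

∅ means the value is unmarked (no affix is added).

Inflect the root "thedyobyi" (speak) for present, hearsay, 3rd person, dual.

thedyobyitse

evidentiality = hearsay: zero marking, form stays thedyobyi.
tense = present: zero marking, form stays thedyobyi.
Attach number dual -uts → thedyobyiuts.
Attach person 3rd person -o → thedyobyiutso.
Apply vowel harmony: thedyobyiutso → thedyobyiitse.
Apply vowel deletion: thedyobyiitse → thedyobyitse.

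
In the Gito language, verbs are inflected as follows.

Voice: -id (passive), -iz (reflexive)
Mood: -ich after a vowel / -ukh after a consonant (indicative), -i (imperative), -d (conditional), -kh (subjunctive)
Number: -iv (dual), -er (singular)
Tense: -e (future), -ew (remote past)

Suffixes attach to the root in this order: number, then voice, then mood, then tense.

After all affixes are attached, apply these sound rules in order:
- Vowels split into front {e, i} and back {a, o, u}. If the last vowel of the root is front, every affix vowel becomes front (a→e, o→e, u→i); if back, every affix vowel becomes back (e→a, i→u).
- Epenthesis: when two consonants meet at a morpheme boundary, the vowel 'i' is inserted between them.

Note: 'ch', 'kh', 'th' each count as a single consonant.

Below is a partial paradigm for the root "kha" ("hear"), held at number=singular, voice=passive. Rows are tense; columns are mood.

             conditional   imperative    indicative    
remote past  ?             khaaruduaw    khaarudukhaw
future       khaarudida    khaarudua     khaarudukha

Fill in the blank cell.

khaarudidaw

Attach number singular -er → khaer.
Attach voice passive -id → khaerid.
Attach mood conditional -d → khaeridd.
Attach tense remote past -ew → khaeriddew.
Apply vowel harmony: khaeriddew → khaaruddaw.
Apply epenthesis: khaaruddaw → khaarudidaw.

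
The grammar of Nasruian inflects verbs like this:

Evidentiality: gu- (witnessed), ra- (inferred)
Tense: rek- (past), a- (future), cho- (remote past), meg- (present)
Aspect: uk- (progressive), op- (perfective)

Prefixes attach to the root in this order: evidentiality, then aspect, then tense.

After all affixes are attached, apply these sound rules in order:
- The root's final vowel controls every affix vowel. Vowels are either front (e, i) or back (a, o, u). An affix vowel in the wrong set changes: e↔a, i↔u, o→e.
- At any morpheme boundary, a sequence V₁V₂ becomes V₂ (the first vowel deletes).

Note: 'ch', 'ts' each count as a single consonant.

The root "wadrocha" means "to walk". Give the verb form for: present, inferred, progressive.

Attach evidentiality inferred ra- → rawadrocha.
Attach aspect progressive uk- → ukrawadrocha.
Attach tense present meg- → megukrawadrocha.
Apply vowel harmony: megukrawadrocha → magukrawadrocha.
Vowel deletion: no change.

magukrawadrocha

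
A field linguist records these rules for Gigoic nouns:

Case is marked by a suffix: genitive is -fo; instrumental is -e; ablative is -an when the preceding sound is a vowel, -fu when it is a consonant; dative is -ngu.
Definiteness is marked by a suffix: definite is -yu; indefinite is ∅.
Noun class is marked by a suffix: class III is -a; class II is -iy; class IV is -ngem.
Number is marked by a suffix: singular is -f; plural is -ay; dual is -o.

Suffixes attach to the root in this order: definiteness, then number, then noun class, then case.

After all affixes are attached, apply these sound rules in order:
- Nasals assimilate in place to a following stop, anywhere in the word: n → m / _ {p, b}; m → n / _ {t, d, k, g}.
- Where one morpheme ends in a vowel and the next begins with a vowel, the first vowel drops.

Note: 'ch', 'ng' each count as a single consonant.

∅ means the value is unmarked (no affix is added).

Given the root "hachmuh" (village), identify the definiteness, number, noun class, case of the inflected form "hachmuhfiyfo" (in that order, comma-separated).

indefinite, singular, class II, genitive

Segment: hachmuh-f-iy-fo.
definiteness: ∅ → indefinite.
number: -f → singular.
noun class: -iy → class II.
case: -fo → genitive.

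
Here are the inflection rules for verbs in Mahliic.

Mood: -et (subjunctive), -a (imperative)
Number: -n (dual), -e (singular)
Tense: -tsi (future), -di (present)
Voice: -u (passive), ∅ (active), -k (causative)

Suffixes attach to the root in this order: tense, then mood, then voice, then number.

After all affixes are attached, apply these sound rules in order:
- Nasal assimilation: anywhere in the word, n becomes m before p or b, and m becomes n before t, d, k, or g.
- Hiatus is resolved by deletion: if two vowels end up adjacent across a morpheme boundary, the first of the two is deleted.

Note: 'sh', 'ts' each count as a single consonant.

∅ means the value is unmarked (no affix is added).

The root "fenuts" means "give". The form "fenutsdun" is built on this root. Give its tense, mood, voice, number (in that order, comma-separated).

present, imperative, passive, dual

Segment: fenuts-di-a-u-n.
tense: -di → present.
mood: -a → imperative.
voice: -u → passive.
number: -n → dual.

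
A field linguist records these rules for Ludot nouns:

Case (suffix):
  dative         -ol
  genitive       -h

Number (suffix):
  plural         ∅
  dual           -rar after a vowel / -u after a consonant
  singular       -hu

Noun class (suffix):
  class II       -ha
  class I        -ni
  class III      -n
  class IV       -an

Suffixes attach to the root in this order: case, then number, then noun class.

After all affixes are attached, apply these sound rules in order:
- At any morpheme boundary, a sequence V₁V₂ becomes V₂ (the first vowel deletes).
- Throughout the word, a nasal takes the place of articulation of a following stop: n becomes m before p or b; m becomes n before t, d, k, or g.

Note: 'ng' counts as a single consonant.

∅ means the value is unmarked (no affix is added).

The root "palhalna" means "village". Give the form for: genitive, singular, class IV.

Attach case genitive -h → palhalnah.
Attach number singular -hu → palhalnahhu.
Attach noun class class IV -an → palhalnahhuan.
Apply vowel deletion: palhalnahhuan → palhalnahhan.
Nasal assimilation: no change.

palhalnahhan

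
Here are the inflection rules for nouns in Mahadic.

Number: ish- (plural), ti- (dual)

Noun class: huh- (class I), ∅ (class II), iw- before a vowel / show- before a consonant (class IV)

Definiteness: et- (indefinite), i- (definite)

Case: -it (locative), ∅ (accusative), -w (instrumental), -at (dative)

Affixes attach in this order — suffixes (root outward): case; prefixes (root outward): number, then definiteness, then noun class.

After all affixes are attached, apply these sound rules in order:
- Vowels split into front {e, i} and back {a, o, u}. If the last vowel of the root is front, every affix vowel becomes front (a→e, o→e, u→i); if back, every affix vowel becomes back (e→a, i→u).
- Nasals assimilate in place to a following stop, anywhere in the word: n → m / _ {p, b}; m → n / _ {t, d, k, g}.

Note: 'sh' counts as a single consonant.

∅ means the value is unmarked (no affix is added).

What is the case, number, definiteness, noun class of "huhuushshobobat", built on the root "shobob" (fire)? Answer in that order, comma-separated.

Segment: huh-i-ish-shobob-at.
case: -at → dative.
number: ish- → plural.
definiteness: i- → definite.
noun class: huh- → class I.

dative, plural, definite, class I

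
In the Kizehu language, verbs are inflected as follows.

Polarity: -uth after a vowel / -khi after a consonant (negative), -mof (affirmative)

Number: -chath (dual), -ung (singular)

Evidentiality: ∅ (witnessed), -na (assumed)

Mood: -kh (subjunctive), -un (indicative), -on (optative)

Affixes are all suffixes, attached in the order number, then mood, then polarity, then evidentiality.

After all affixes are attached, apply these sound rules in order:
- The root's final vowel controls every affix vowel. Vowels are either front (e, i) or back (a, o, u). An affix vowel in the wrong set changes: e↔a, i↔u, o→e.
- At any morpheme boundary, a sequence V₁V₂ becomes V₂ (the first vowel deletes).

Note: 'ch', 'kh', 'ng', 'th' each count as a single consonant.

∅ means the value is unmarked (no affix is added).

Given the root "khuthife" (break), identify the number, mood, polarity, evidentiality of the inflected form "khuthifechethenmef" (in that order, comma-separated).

Segment: khuthife-chath-on-mof.
number: -chath → dual.
mood: -on → optative.
polarity: -mof → affirmative.
evidentiality: ∅ → witnessed.

dual, optative, affirmative, witnessed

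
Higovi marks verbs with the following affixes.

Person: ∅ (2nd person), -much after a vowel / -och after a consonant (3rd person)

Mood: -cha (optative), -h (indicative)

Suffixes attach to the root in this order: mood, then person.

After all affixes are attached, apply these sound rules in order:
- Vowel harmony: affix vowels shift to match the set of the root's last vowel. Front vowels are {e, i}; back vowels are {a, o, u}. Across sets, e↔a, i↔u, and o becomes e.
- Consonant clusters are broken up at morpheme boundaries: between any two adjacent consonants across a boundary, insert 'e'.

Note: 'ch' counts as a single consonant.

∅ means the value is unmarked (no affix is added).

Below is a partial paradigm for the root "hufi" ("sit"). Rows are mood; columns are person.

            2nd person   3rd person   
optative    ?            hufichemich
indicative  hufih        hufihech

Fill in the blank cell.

hufiche

Attach mood optative -cha → huficha.
person = 2nd person: zero marking, form stays huficha.
Apply vowel harmony: huficha → hufiche.
Epenthesis: no change.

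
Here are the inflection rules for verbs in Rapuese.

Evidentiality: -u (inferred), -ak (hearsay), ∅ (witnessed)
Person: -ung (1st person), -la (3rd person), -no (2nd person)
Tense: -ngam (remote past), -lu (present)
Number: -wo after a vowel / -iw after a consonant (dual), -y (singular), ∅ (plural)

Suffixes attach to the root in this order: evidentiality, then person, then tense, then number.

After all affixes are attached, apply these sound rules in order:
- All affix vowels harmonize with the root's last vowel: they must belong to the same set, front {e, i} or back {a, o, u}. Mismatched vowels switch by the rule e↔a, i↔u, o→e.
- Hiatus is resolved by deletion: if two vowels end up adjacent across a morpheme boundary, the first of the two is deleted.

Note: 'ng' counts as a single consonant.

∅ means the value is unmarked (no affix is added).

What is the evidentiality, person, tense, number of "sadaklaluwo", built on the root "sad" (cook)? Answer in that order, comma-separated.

Segment: sad-ak-la-lu-wo.
evidentiality: -ak → hearsay.
person: -la → 3rd person.
tense: -lu → present.
number: -wo/iw → dual.

hearsay, 3rd person, present, dual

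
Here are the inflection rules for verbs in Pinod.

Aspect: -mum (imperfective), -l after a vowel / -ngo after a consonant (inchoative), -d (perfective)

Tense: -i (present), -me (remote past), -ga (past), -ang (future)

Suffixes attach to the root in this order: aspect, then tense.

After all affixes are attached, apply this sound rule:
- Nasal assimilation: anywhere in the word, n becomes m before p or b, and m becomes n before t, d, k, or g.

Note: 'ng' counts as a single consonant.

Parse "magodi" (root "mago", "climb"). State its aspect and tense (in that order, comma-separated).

perfective, present

Segment: mago-d-i.
aspect: -d → perfective.
tense: -i → present.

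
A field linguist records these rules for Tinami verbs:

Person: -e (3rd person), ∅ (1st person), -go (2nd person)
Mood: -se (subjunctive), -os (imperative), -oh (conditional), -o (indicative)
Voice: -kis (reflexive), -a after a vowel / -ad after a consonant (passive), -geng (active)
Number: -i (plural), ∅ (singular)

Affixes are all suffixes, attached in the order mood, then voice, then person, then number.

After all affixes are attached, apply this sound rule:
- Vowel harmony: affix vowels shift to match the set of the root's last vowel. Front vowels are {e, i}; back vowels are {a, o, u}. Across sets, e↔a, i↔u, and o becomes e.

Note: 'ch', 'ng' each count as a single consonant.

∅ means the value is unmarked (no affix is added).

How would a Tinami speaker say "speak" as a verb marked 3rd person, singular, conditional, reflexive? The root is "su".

Attach mood conditional -oh → suoh.
Attach voice reflexive -kis → suohkis.
Attach person 3rd person -e → suohkise.
number = singular: zero marking, form stays suohkise.
Apply vowel harmony: suohkise → suohkusa.

suohkusa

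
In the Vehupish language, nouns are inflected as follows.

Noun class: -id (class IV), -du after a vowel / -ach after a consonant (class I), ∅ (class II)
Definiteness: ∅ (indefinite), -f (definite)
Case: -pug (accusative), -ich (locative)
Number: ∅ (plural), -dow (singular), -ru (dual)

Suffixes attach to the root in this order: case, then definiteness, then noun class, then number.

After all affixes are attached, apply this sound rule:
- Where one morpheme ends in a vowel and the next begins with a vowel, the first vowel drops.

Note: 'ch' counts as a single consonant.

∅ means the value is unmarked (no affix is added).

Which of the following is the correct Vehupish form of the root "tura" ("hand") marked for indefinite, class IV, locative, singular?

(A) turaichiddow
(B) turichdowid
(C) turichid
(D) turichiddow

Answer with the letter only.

D

Attach case locative -ich → turaich.
definiteness = indefinite: zero marking, form stays turaich.
Attach noun class class IV -id → turaichid.
Attach number singular -dow → turaichiddow.
Apply vowel deletion: turaichiddow → turichiddow.
So the correct form is turichiddow, option (D).
(C) turichid is wrong: it uses plural instead of singular for number.
(B) turichdowid is wrong: it has the affixes in the wrong order.
(A) turaichiddow is wrong: it fails to apply the sound rule(s).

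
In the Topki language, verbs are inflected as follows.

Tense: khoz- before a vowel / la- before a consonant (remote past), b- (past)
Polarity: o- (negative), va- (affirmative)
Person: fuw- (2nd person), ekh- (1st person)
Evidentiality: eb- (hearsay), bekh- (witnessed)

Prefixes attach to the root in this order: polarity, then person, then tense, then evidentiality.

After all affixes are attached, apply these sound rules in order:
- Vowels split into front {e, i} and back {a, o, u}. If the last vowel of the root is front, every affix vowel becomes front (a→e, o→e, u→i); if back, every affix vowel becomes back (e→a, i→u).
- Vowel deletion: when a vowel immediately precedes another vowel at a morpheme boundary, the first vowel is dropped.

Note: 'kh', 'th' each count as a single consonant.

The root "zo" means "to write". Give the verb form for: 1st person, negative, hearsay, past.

abbakhozo

Attach polarity negative o- → ozo.
Attach person 1st person ekh- → ekhozo.
Attach tense past b- → bekhozo.
Attach evidentiality hearsay eb- → ebbekhozo.
Apply vowel harmony: ebbekhozo → abbakhozo.
Vowel deletion: no change.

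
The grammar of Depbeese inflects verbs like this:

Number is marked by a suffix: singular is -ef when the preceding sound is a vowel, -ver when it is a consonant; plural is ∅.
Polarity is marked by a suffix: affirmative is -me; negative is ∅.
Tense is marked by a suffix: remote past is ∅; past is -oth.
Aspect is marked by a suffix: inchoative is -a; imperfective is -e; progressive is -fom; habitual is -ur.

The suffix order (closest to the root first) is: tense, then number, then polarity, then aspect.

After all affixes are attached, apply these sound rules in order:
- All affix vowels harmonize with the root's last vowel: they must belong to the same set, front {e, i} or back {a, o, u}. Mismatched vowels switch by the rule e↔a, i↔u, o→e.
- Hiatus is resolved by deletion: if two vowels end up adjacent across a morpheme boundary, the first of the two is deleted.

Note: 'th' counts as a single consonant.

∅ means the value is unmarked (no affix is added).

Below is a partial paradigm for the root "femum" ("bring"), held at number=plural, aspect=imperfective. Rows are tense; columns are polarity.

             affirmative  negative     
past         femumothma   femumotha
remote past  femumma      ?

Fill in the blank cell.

tense = remote past: zero marking, form stays femum.
number = plural: zero marking, form stays femum.
polarity = negative: zero marking, form stays femum.
Attach aspect imperfective -e → femume.
Apply vowel harmony: femume → femuma.
Vowel deletion: no change.

femuma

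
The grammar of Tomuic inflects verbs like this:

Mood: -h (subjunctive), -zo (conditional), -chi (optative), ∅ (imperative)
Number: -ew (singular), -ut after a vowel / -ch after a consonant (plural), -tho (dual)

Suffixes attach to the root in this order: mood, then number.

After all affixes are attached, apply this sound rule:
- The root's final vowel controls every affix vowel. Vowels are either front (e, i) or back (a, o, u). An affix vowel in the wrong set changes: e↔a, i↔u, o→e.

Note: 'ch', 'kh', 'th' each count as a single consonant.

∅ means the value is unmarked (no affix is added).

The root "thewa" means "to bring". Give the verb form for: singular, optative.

thewachuaw

Attach mood optative -chi → thewachi.
Attach number singular -ew → thewachiew.
Apply vowel harmony: thewachiew → thewachuaw.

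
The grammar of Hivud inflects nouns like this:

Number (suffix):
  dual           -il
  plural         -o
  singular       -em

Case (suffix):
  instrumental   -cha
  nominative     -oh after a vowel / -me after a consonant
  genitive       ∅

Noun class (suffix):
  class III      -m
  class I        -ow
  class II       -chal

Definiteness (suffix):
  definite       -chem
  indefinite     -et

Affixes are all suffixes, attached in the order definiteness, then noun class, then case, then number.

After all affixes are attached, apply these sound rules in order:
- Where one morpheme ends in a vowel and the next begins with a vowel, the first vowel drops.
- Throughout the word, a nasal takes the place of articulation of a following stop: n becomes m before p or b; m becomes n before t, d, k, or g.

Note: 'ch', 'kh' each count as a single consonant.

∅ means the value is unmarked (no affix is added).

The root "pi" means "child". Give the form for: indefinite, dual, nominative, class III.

Attach definiteness indefinite -et → piet.
Attach noun class class III -m → pietm.
Attach case nominative -me (after consonant 'm') → pietmme.
Attach number dual -il → pietmmeil.
Apply vowel deletion: pietmmeil → petmmil.
Nasal assimilation: no change.

petmmil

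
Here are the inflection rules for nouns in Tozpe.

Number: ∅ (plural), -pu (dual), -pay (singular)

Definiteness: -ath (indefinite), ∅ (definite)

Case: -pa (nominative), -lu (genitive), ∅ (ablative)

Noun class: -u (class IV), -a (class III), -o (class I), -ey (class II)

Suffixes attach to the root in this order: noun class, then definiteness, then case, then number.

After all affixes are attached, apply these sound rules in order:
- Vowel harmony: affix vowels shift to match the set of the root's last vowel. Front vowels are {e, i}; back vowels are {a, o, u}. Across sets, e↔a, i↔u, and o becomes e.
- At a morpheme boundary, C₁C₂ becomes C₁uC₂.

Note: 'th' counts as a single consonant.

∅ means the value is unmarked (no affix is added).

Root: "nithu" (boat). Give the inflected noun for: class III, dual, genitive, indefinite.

nithuaathulupu

Attach noun class class III -a → nithua.
Attach definiteness indefinite -ath → nithuaath.
Attach case genitive -lu → nithuaathlu.
Attach number dual -pu → nithuaathlupu.
Vowel harmony: no change.
Apply epenthesis: nithuaathlupu → nithuaathulupu.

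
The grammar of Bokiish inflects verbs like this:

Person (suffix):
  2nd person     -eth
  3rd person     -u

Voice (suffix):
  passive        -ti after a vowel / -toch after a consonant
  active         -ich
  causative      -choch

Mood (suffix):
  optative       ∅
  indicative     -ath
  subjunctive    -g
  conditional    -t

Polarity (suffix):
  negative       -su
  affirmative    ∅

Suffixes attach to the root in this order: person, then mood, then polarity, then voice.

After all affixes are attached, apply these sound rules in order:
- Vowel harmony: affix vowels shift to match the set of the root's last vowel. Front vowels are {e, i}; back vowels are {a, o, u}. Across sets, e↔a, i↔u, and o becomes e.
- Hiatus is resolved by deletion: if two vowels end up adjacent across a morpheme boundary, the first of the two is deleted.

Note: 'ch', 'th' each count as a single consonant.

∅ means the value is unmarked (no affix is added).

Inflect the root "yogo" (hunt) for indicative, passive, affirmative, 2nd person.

yogathathtoch

Attach person 2nd person -eth → yogoeth.
Attach mood indicative -ath → yogoethath.
polarity = affirmative: zero marking, form stays yogoethath.
Attach voice passive -toch (after consonant 'th') → yogoethathtoch.
Apply vowel harmony: yogoethathtoch → yogoathathtoch.
Apply vowel deletion: yogoathathtoch → yogathathtoch.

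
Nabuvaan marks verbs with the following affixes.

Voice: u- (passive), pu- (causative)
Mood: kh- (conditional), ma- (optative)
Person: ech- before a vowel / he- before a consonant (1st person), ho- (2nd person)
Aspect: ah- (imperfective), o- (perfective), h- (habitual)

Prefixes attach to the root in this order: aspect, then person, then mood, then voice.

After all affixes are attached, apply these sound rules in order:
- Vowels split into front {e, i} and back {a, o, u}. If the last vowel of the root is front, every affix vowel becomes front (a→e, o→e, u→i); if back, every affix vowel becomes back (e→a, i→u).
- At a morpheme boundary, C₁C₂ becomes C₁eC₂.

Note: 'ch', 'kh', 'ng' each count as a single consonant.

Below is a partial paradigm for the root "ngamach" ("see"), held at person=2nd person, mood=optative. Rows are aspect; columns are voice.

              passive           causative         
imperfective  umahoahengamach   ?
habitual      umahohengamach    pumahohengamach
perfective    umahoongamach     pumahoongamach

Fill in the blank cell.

Attach aspect imperfective ah- → ahngamach.
Attach person 2nd person ho- → hoahngamach.
Attach mood optative ma- → mahoahngamach.
Attach voice causative pu- → pumahoahngamach.
Vowel harmony: no change.
Apply epenthesis: pumahoahngamach → pumahoahengamach.

pumahoahengamach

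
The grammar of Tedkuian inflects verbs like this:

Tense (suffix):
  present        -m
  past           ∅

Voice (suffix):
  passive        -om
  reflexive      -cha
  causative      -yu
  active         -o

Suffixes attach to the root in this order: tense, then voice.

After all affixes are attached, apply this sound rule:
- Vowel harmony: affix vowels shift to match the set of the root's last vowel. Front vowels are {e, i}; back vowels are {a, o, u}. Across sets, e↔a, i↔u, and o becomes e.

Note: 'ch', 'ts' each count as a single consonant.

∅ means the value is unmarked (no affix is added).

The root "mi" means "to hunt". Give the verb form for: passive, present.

Attach tense present -m → mim.
Attach voice passive -om → mimom.
Apply vowel harmony: mimom → mimem.

mimem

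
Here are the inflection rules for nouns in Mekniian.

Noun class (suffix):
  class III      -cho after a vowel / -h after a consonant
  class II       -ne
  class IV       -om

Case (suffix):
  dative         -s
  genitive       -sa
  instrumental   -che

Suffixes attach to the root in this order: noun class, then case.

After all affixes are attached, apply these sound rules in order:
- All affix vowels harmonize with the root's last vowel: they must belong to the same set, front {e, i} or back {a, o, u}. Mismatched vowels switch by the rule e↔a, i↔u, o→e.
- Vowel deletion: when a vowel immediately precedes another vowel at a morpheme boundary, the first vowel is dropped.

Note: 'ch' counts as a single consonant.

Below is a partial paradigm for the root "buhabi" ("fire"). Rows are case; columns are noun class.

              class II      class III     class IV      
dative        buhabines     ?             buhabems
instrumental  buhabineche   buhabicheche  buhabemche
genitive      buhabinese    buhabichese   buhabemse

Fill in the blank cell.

buhabiches

Attach noun class class III -cho (after vowel 'i') → buhabicho.
Attach case dative -s → buhabichos.
Apply vowel harmony: buhabichos → buhabiches.
Vowel deletion: no change.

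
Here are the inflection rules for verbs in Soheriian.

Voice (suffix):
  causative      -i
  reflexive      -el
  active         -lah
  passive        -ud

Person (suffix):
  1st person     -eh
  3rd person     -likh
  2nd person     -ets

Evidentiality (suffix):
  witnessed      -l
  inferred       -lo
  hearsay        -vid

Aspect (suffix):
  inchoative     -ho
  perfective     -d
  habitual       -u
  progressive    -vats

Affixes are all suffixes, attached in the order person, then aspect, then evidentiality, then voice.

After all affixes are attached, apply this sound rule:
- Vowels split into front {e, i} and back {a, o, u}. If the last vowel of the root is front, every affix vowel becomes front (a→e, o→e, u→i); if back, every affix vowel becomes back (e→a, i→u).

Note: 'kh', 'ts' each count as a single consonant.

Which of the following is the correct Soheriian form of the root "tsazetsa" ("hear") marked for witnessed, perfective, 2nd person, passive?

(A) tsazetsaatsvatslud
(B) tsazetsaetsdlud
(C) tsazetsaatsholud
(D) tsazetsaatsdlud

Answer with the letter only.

Attach person 2nd person -ets → tsazetsaets.
Attach aspect perfective -d → tsazetsaetsd.
Attach evidentiality witnessed -l → tsazetsaetsdl.
Attach voice passive -ud → tsazetsaetsdlud.
Apply vowel harmony: tsazetsaetsdlud → tsazetsaatsdlud.
So the correct form is tsazetsaatsdlud, option (D).
(C) tsazetsaatsholud is wrong: it uses inchoative instead of perfective for aspect.
(B) tsazetsaetsdlud is wrong: it fails to apply the sound rule(s).
(A) tsazetsaatsvatslud is wrong: it uses progressive instead of perfective for aspect.

D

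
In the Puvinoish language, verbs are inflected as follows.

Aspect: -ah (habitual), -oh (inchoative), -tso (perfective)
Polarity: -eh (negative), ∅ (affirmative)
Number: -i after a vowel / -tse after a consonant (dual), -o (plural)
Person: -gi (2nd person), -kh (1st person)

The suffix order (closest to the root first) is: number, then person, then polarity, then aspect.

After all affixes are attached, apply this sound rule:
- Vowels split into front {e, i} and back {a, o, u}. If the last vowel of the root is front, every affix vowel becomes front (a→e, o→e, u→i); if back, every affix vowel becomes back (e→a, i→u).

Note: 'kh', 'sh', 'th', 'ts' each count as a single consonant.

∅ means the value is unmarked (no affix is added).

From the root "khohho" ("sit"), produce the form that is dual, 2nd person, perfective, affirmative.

khohhougutso

Attach number dual -i (after vowel 'o') → khohhoi.
Attach person 2nd person -gi → khohhoigi.
polarity = affirmative: zero marking, form stays khohhoigi.
Attach aspect perfective -tso → khohhoigitso.
Apply vowel harmony: khohhoigitso → khohhougutso.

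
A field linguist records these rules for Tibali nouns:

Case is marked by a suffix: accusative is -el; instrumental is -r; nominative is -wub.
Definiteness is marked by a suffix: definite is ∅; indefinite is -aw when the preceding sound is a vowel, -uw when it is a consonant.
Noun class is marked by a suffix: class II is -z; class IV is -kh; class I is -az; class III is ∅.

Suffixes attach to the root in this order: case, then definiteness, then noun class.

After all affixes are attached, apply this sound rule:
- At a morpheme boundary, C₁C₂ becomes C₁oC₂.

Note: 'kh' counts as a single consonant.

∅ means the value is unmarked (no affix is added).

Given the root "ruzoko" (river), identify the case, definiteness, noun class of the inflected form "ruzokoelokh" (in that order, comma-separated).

accusative, definite, class IV

Segment: ruzoko-el-kh.
case: -el → accusative.
definiteness: ∅ → definite.
noun class: -kh → class IV.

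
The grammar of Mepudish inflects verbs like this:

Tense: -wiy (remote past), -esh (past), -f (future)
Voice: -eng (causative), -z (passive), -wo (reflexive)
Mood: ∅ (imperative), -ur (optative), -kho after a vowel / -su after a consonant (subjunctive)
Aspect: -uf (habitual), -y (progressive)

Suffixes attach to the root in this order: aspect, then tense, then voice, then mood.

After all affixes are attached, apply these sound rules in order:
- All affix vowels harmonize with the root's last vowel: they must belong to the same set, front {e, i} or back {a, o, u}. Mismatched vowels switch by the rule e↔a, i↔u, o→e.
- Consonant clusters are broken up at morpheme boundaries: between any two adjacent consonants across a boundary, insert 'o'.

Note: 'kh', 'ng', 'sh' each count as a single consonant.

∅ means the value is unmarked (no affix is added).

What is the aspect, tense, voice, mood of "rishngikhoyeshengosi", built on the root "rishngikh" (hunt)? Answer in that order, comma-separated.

Segment: rishngikh-y-esh-eng-su.
aspect: -y → progressive.
tense: -esh → past.
voice: -eng → causative.
mood: -kho/su → subjunctive.

progressive, past, causative, subjunctive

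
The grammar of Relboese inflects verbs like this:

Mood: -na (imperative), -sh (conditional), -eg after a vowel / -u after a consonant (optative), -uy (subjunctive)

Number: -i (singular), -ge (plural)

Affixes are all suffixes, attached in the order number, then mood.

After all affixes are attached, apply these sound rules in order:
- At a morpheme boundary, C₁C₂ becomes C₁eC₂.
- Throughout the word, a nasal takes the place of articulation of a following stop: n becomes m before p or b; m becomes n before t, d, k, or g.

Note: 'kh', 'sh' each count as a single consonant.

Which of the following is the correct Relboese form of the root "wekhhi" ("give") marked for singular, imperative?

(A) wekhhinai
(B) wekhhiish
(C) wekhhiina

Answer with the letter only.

Attach number singular -i → wekhhii.
Attach mood imperative -na → wekhhiina.
Epenthesis: no change.
Nasal assimilation: no change.
So the correct form is wekhhiina, option (C).
(A) wekhhinai is wrong: it has the affixes in the wrong order.
(B) wekhhiish is wrong: it uses conditional instead of imperative for mood.

C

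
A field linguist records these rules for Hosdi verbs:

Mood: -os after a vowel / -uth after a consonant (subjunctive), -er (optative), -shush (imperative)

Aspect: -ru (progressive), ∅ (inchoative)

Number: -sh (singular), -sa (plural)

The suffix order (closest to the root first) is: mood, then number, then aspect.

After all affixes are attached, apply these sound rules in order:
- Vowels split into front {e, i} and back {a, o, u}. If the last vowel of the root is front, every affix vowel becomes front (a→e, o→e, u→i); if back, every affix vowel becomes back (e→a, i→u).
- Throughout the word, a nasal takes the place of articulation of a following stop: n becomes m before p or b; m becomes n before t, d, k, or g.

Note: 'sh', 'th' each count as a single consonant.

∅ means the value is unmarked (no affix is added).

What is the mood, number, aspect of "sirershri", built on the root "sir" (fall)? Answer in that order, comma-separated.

optative, singular, progressive

Segment: sir-er-sh-ru.
mood: -er → optative.
number: -sh → singular.
aspect: -ru → progressive.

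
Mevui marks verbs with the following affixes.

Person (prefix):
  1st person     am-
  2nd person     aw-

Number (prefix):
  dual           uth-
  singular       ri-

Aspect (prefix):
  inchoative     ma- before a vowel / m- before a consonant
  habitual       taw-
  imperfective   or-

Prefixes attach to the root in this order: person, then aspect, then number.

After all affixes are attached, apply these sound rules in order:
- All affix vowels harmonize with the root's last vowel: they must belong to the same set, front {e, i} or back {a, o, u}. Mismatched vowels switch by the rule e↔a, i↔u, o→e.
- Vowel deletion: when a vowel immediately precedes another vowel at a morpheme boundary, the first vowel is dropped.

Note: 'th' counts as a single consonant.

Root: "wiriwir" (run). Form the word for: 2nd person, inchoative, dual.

Attach person 2nd person aw- → awwiriwir.
Attach aspect inchoative ma- (before vowel 'a') → maawwiriwir.
Attach number dual uth- → uthmaawwiriwir.
Apply vowel harmony: uthmaawwiriwir → ithmeewwiriwir.
Apply vowel deletion: ithmeewwiriwir → ithmewwiriwir.

ithmewwiriwir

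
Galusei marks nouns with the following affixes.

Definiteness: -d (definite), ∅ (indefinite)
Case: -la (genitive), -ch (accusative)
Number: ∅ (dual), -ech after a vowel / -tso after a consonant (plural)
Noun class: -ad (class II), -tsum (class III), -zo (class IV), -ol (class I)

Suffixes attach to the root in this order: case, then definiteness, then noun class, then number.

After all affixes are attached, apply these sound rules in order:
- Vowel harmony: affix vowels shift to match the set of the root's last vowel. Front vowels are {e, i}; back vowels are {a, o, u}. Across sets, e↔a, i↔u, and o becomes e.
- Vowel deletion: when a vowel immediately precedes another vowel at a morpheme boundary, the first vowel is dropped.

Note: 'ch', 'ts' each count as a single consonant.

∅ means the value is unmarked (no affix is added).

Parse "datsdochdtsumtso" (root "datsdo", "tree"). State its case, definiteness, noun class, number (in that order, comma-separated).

Segment: datsdo-ch-d-tsum-tso.
case: -ch → accusative.
definiteness: -d → definite.
noun class: -tsum → class III.
number: -ech/tso → plural.

accusative, definite, class III, plural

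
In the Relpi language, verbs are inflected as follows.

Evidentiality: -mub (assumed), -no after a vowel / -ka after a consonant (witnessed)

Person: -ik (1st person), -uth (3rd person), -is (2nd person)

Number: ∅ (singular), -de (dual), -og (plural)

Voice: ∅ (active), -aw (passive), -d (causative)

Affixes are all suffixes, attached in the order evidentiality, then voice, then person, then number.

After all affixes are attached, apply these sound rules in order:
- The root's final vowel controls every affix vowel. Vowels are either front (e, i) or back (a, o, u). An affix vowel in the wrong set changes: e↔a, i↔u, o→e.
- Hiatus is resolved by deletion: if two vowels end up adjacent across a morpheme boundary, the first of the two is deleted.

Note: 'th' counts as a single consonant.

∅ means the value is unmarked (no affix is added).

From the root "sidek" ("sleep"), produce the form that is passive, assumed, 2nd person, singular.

sidekmibewis

Attach evidentiality assumed -mub → sidekmub.
Attach voice passive -aw → sidekmubaw.
Attach person 2nd person -is → sidekmubawis.
number = singular: zero marking, form stays sidekmubawis.
Apply vowel harmony: sidekmubawis → sidekmibewis.
Vowel deletion: no change.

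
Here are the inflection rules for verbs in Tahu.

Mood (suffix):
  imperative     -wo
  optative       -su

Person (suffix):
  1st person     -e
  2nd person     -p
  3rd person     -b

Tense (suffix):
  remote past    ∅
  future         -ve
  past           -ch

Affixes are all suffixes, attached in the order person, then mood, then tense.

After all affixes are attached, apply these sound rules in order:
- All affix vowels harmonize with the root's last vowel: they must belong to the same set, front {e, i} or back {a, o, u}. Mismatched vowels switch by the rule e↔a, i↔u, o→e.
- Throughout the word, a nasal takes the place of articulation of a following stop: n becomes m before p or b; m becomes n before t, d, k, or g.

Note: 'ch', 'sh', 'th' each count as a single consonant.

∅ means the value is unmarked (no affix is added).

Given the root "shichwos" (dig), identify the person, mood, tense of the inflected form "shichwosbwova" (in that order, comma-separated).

3rd person, imperative, future

Segment: shichwos-b-wo-ve.
person: -b → 3rd person.
mood: -wo → imperative.
tense: -ve → future.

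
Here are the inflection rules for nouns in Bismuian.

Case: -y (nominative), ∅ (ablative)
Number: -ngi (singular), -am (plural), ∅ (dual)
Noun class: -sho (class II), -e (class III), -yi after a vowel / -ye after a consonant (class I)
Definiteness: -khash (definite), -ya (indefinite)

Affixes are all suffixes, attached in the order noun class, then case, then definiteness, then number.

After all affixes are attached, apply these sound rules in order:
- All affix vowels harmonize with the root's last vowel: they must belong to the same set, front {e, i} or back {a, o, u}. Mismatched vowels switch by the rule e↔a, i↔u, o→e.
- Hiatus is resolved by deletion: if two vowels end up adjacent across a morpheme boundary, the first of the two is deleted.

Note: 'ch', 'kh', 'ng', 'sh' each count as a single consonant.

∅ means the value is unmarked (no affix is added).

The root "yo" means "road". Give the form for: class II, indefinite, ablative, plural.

Attach noun class class II -sho → yosho.
case = ablative: zero marking, form stays yosho.
Attach definiteness indefinite -ya → yoshoya.
Attach number plural -am → yoshoyaam.
Vowel harmony: no change.
Apply vowel deletion: yoshoyaam → yoshoyam.

yoshoyam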